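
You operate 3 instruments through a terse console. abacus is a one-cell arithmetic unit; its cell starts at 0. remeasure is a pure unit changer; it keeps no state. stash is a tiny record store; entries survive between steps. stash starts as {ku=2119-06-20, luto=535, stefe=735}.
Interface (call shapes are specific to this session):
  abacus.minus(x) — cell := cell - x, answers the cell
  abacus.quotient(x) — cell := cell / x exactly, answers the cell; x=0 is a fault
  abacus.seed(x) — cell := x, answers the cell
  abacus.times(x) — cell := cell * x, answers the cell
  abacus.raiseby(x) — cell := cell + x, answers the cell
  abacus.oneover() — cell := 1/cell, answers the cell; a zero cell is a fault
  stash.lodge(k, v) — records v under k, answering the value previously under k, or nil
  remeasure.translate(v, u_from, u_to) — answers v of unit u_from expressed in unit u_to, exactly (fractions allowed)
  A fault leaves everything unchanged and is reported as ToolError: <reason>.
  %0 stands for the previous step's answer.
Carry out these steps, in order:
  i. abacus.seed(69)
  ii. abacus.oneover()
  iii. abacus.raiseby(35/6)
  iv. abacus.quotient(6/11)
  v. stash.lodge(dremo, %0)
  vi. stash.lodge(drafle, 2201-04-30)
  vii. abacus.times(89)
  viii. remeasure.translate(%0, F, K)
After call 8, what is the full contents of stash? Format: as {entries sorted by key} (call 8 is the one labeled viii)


I invoke seed using x='69', which returns 69.
I try oneover(), — result: 1/69.
Then raiseby using x='35/6', giving 269/46.
Calling quotient using x='6/11': 2959/276.
Then lodge using k='dremo', v='%0', and observe nil.
Then lodge using k='drafle', v='2201-04-30', and get nil.
Now I run times using x='89', and see 263351/276.
I use translate using v='%0', u_from='F', u_to='K', giving 4877749/6210.

Answer: {drafle=2201-04-30, dremo=2959/276, ku=2119-06-20, luto=535, stefe=735}


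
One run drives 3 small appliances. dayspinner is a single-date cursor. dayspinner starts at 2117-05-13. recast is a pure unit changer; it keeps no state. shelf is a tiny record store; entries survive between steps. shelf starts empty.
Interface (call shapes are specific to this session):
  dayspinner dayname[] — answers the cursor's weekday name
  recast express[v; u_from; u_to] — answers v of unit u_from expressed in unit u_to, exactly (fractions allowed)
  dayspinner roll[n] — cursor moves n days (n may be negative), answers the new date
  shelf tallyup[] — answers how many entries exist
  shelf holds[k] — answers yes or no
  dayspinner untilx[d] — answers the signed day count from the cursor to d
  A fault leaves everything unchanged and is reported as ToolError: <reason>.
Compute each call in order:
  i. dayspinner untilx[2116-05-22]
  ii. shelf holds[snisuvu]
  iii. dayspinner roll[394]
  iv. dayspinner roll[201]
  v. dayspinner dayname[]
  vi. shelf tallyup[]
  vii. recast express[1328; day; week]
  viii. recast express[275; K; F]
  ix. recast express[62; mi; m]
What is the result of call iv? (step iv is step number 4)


Answer: 2118-12-29

Derivation:
$ dayspinner untilx d→2116-05-22
:: -356
$ shelf holds k→snisuvu
:: no
$ dayspinner roll n→394
:: 2118-06-11
$ dayspinner roll n→201
:: 2118-12-29
$ dayspinner dayname
:: Thursday
$ shelf tallyup
:: 0
$ recast express v→1328 u_from→day u_to→week
:: 1328/7
$ recast express v→275 u_from→K u_to→F
:: 3533/100
$ recast express v→62 u_from→mi u_to→m
:: 12472416/125


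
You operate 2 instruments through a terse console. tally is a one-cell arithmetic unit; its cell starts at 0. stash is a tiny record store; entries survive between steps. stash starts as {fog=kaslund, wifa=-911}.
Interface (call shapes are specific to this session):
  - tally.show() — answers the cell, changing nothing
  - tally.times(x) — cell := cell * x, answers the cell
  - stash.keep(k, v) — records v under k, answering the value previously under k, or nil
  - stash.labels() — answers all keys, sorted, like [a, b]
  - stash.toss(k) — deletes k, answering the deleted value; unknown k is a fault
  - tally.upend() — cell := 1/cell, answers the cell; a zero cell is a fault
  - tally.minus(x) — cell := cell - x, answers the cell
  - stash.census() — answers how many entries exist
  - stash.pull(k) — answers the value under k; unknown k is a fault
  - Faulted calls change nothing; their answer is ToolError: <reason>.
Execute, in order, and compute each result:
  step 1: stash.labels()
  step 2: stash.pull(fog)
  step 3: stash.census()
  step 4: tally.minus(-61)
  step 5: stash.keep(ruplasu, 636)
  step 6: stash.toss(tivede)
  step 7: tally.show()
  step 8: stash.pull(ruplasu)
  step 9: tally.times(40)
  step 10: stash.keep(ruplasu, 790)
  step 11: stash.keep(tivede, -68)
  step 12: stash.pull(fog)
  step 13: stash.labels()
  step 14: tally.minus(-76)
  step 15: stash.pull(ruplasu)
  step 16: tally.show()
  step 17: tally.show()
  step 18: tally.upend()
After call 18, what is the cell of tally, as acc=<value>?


Answer: acc=1/2516

Derivation:
[in] labels
:: [fog, wifa]
[in] pull k→fog
:: kaslund
[in] census
:: 2
[in] minus x→-61
:: 61
[in] keep k→ruplasu v→636
:: nil
[in] toss k→tivede
:: ToolError: no such key tivede
[in] show
:: 61
[in] pull k→ruplasu
:: 636
[in] times x→40
:: 2440
[in] keep k→ruplasu v→790
:: 636
[in] keep k→tivede v→-68
:: nil
[in] pull k→fog
:: kaslund
[in] labels
:: [fog, ruplasu, tivede, wifa]
[in] minus x→-76
:: 2516
[in] pull k→ruplasu
:: 790
[in] show
:: 2516
[in] show
:: 2516
[in] upend
:: 1/2516


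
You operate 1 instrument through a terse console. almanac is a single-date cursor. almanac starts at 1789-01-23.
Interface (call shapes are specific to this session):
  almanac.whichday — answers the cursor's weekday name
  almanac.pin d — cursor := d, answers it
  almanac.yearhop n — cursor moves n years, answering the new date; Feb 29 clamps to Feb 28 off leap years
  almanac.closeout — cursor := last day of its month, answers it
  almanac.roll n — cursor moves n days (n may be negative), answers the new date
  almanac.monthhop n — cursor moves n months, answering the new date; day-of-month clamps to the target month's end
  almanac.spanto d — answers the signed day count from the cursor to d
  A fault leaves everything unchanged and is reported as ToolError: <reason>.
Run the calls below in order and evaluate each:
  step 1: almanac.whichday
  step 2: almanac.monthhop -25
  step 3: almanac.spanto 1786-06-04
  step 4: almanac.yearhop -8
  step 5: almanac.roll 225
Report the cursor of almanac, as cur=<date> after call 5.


Calling whichday, → Friday.
Calling monthhop with -25, — result: 1786-12-23.
Using spanto with 1786-06-04, → -202.
Calling yearhop with -8: 1778-12-23.
I call roll with 225, and see 1779-08-05.

Answer: cur=1779-08-05


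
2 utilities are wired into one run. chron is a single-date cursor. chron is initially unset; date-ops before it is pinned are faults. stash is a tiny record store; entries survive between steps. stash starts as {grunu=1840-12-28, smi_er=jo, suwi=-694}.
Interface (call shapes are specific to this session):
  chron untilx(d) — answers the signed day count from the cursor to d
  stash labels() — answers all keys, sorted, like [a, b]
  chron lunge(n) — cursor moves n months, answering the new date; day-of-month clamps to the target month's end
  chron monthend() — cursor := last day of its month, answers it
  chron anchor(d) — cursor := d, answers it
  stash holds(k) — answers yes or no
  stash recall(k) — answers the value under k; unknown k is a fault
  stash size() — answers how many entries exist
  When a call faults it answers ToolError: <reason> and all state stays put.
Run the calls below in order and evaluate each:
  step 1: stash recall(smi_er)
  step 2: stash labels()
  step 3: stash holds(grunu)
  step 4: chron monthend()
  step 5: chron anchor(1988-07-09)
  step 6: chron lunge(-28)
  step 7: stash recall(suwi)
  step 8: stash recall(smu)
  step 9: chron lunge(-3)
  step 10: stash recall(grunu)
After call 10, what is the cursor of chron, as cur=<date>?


Answer: cur=1985-12-09

Derivation:
[in] stash recall smi_er
[out] jo
[in] stash labels
[out] [grunu, smi_er, suwi]
[in] stash holds grunu
[out] yes
[in] chron monthend
[out] ToolError: no date set
[in] chron anchor 1988-07-09
[out] 1988-07-09
[in] chron lunge -28
[out] 1986-03-09
[in] stash recall suwi
[out] -694
[in] stash recall smu
[out] ToolError: no such key smu
[in] chron lunge -3
[out] 1985-12-09
[in] stash recall grunu
[out] 1840-12-28


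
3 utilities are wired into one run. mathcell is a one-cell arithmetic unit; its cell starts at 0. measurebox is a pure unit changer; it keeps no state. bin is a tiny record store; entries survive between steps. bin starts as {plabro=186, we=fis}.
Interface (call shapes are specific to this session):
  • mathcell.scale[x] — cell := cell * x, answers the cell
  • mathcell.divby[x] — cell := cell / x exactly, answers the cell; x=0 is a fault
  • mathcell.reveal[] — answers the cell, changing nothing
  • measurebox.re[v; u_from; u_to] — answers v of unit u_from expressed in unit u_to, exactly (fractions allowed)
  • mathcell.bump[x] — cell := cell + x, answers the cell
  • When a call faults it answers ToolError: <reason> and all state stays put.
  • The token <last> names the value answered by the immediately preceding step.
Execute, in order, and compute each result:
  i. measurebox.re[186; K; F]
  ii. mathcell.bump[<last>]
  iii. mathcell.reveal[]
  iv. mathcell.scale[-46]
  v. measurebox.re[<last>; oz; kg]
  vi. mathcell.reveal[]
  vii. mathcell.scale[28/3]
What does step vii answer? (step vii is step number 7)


Answer: 4020814/75

Derivation:
> measurebox.re v=186 u_from=K u_to=F
:: -12487/100
> mathcell.bump x=<last>
:: -12487/100
> mathcell.reveal
:: -12487/100
> mathcell.scale x=-46
:: 287201/50
> measurebox.re v=<last> u_from=oz u_to=kg
:: 13027218225637/80000000000
> mathcell.reveal
:: 287201/50
> mathcell.scale x=28/3
:: 4020814/75


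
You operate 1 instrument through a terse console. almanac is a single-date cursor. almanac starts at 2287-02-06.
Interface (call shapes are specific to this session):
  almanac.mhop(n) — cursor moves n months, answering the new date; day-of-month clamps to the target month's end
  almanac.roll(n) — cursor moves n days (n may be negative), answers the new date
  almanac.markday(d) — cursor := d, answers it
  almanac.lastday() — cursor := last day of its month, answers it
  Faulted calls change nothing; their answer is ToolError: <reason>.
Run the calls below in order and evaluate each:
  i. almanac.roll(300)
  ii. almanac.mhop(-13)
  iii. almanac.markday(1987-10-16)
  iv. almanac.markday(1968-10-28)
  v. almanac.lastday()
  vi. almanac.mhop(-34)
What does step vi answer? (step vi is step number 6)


> roll 300
[out] 2287-12-03
> mhop -13
[out] 2286-11-03
> markday 1987-10-16
[out] 1987-10-16
> markday 1968-10-28
[out] 1968-10-28
> lastday
[out] 1968-10-31
> mhop -34
[out] 1965-12-31

Answer: 1965-12-31


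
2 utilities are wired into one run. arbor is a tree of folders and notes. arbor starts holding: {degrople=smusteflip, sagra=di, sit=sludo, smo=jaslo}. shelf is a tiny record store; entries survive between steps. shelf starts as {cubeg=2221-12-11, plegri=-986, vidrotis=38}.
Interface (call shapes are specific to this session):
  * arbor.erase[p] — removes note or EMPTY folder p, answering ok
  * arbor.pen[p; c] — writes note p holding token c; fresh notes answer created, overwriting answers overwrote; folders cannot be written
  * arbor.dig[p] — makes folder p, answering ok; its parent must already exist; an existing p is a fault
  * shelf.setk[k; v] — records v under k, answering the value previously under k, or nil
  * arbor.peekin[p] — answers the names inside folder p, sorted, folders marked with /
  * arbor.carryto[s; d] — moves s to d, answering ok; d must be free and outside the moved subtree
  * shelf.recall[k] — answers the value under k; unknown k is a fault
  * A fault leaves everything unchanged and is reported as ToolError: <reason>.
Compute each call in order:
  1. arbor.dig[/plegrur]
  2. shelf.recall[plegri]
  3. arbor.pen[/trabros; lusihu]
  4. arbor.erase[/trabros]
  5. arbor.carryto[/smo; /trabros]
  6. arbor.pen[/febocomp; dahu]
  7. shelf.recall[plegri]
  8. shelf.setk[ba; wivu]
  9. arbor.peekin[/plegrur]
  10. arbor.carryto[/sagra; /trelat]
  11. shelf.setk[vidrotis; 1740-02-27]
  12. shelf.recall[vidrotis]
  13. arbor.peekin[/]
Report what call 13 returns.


% 1. arbor.dig(p: /plegrur) => ok
% 2. shelf.recall(k: plegri) => -986
% 3. arbor.pen(p: /trabros, c: lusihu) => created
% 4. arbor.erase(p: /trabros) => ok
% 5. arbor.carryto(s: /smo, d: /trabros) => ok
% 6. arbor.pen(p: /febocomp, c: dahu) => created
% 7. shelf.recall(k: plegri) => -986
% 8. shelf.setk(k: ba, v: wivu) => nil
% 9. arbor.peekin(p: /plegrur) => []
% 10. arbor.carryto(s: /sagra, d: /trelat) => ok
% 11. shelf.setk(k: vidrotis, v: 1740-02-27) => 38
% 12. shelf.recall(k: vidrotis) => 1740-02-27
% 13. arbor.peekin(p: /) => [degrople, febocomp, plegrur/, sit, trabros, trelat]

Answer: [degrople, febocomp, plegrur/, sit, trabros, trelat]


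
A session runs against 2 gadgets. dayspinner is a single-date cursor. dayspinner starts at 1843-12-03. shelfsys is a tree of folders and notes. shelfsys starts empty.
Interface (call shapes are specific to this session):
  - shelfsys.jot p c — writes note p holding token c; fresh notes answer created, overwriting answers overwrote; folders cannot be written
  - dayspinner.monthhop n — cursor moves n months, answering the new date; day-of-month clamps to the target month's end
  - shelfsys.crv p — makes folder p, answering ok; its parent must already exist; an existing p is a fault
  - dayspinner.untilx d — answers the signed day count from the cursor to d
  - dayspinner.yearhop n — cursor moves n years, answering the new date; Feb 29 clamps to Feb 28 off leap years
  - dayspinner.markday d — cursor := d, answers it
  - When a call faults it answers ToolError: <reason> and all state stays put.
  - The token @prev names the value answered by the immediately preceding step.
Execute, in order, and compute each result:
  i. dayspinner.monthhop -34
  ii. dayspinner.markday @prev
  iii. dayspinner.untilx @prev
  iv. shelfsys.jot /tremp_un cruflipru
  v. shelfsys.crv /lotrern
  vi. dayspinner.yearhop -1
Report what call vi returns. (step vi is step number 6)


Act: monthhop[n='-34']
Obs: 1841-02-03
Act: markday[d='@prev']
Obs: 1841-02-03
Act: untilx[d='@prev']
Obs: 0
Act: jot[p='/tremp_un'; c='cruflipru']
Obs: created
Act: crv[p='/lotrern']
Obs: ok
Act: yearhop[n='-1']
Obs: 1840-02-03

Answer: 1840-02-03


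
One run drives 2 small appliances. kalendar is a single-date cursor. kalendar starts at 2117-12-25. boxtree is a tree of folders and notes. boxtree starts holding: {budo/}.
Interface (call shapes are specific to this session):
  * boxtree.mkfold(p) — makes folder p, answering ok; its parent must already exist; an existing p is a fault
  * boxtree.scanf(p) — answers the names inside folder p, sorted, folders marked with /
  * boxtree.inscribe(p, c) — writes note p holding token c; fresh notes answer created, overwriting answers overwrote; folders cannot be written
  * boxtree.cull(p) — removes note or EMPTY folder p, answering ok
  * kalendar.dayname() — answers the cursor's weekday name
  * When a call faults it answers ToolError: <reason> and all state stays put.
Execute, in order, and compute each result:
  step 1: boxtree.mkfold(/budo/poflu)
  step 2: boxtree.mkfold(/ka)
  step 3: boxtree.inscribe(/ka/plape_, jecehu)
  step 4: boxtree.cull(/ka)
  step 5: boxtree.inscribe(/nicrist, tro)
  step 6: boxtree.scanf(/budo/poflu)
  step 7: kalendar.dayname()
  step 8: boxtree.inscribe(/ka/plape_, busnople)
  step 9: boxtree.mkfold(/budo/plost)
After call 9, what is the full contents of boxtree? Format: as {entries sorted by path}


Answer: {budo/, budo/plost/, budo/poflu/, ka/, ka/plape_=busnople, nicrist=tro}

Derivation:
;; boxtree.mkfold(/budo/poflu) -> ok
;; boxtree.mkfold(/ka) -> ok
;; boxtree.inscribe(/ka/plape_, jecehu) -> created
;; boxtree.cull(/ka) -> ToolError: not empty
;; boxtree.inscribe(/nicrist, tro) -> created
;; boxtree.scanf(/budo/poflu) -> []
;; kalendar.dayname() -> Saturday
;; boxtree.inscribe(/ka/plape_, busnople) -> overwrote
;; boxtree.mkfold(/budo/plost) -> ok


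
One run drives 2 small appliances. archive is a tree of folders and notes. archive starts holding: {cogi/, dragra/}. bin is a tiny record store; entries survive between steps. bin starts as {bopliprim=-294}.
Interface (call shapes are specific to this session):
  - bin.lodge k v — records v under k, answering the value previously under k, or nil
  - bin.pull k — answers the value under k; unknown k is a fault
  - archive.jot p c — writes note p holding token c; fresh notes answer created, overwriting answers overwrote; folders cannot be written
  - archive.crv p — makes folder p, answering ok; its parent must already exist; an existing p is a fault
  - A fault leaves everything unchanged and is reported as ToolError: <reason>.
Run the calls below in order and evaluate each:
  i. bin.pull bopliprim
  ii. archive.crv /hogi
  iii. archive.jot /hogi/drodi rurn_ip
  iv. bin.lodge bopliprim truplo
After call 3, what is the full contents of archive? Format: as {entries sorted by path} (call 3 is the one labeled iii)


I try bin.pull on k: bopliprim, and see -294.
I try archive.crv on p: /hogi, → ok.
Using archive.jot on p: /hogi/drodi, c: rurn_ip, yielding created.
Invoking bin.lodge on k: bopliprim, v: truplo, — result: -294.

Answer: {cogi/, dragra/, hogi/, hogi/drodi=rurn_ip}


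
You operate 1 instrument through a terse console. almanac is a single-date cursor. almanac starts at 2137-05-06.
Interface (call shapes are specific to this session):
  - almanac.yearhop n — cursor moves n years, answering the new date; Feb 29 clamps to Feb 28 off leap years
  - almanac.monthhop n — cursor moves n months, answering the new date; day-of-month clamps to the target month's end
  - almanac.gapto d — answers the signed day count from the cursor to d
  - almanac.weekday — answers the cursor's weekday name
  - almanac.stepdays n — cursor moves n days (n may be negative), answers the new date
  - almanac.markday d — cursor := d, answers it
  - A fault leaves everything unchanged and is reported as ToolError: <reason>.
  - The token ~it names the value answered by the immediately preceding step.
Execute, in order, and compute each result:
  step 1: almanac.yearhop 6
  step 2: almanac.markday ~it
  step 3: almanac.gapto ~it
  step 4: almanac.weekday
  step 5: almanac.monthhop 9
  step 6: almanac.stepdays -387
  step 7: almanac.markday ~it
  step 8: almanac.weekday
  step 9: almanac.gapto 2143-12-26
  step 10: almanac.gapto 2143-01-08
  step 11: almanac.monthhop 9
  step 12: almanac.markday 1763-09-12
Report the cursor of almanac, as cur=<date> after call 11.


Answer: cur=2143-10-15

Derivation:
Act: almanac.yearhop[n=6]
Obs: 2143-05-06
Act: almanac.markday[d=~it]
Obs: 2143-05-06
Act: almanac.gapto[d=~it]
Obs: 0
Act: almanac.weekday[]
Obs: Monday
Act: almanac.monthhop[n=9]
Obs: 2144-02-06
Act: almanac.stepdays[n=-387]
Obs: 2143-01-15
Act: almanac.markday[d=~it]
Obs: 2143-01-15
Act: almanac.weekday[]
Obs: Tuesday
Act: almanac.gapto[d=2143-12-26]
Obs: 345
Act: almanac.gapto[d=2143-01-08]
Obs: -7
Act: almanac.monthhop[n=9]
Obs: 2143-10-15
Act: almanac.markday[d=1763-09-12]
Obs: 1763-09-12


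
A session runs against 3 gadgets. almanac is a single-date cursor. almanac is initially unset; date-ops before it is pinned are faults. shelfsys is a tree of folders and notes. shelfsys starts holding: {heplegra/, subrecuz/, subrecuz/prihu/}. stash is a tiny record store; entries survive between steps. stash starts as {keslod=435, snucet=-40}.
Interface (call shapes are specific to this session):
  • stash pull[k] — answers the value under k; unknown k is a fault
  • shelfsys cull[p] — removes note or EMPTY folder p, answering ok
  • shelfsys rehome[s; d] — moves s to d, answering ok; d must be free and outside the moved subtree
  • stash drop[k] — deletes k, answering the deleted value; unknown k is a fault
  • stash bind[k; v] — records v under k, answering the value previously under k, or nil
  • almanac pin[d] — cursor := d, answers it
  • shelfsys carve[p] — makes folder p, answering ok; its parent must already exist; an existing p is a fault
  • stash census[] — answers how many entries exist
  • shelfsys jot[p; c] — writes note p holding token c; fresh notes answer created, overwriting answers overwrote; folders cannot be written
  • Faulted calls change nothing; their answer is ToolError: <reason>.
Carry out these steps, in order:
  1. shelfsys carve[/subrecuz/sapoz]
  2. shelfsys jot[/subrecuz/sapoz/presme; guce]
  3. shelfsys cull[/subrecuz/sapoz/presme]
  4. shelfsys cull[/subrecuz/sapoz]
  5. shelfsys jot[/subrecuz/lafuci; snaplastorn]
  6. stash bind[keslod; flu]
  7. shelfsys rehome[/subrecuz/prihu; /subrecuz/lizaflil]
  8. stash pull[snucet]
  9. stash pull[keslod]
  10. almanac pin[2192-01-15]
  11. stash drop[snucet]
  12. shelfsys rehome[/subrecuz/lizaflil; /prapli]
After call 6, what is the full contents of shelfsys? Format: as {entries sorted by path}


Answer: {heplegra/, subrecuz/, subrecuz/lafuci=snaplastorn, subrecuz/prihu/}

Derivation:
[in] shelfsys carve p='/subrecuz/sapoz'
= ok
[in] shelfsys jot p='/subrecuz/sapoz/presme' c='guce'
= created
[in] shelfsys cull p='/subrecuz/sapoz/presme'
= ok
[in] shelfsys cull p='/subrecuz/sapoz'
= ok
[in] shelfsys jot p='/subrecuz/lafuci' c='snaplastorn'
= created
[in] stash bind k='keslod' v='flu'
= 435
[in] shelfsys rehome s='/subrecuz/prihu' d='/subrecuz/lizaflil'
= ok
[in] stash pull k='snucet'
= -40
[in] stash pull k='keslod'
= flu
[in] almanac pin d='2192-01-15'
= 2192-01-15
[in] stash drop k='snucet'
= -40
[in] shelfsys rehome s='/subrecuz/lizaflil' d='/prapli'
= ok


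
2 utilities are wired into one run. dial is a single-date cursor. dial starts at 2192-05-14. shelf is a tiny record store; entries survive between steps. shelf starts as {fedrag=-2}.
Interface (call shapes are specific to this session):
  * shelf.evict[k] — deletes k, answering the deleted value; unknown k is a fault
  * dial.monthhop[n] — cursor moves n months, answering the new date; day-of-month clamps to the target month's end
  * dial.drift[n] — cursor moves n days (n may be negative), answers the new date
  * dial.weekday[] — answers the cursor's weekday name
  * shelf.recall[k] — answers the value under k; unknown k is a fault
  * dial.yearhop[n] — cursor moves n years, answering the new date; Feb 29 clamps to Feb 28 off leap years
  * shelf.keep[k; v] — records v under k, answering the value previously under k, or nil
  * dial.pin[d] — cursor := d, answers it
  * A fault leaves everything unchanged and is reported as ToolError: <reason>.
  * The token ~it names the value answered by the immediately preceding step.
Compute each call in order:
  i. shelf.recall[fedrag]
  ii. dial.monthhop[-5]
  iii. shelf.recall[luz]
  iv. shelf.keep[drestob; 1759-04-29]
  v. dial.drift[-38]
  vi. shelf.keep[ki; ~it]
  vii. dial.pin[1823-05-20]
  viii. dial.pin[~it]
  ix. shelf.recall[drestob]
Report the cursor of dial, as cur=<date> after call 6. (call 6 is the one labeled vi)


·→ shelf.recall(k: fedrag)
·← -2
·→ dial.monthhop(n: -5)
·← 2191-12-14
·→ shelf.recall(k: luz)
·← ToolError: no such key luz
·→ shelf.keep(k: drestob, v: 1759-04-29)
·← nil
·→ dial.drift(n: -38)
·← 2191-11-06
·→ shelf.keep(k: ki, v: ~it)
·← nil
·→ dial.pin(d: 1823-05-20)
·← 1823-05-20
·→ dial.pin(d: ~it)
·← 1823-05-20
·→ shelf.recall(k: drestob)
·← 1759-04-29

Answer: cur=2191-11-06


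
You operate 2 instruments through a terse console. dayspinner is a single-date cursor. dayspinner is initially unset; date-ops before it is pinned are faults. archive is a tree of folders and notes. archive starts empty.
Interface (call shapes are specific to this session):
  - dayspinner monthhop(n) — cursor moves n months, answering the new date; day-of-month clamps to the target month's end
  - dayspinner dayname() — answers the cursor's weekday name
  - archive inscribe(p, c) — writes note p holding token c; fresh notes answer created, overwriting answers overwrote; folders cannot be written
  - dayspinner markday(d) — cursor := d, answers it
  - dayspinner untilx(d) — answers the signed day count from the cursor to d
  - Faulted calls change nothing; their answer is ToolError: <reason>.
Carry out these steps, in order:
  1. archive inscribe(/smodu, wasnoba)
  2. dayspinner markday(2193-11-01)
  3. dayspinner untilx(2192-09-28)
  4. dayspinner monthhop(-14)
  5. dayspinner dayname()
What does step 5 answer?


Answer: Saturday

Derivation:
Do: archive inscribe[p=/smodu; c=wasnoba]
See: created
Do: dayspinner markday[d=2193-11-01]
See: 2193-11-01
Do: dayspinner untilx[d=2192-09-28]
See: -399
Do: dayspinner monthhop[n=-14]
See: 2192-09-01
Do: dayspinner dayname[]
See: Saturday


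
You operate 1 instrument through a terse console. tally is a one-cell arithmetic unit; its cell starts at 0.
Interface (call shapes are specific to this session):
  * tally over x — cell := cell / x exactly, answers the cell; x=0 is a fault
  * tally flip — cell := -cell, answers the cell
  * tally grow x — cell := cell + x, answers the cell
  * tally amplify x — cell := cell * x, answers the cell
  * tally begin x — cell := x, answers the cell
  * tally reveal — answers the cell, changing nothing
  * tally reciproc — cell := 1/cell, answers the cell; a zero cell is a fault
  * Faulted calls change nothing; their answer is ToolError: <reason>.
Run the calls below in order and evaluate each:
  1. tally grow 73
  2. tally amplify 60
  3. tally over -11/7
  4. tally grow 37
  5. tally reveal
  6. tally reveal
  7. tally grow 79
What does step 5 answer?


Now I run tally grow using x: 73, yielding 73.
I invoke tally amplify using x: 60, giving 4380.
I run tally over using x: -11/7, giving -30660/11.
Invoking tally grow using x: 37, giving -30253/11.
I invoke tally reveal, which returns -30253/11.
Using tally reveal, giving -30253/11.
Calling tally grow using x: 79: -29384/11.

Answer: -30253/11


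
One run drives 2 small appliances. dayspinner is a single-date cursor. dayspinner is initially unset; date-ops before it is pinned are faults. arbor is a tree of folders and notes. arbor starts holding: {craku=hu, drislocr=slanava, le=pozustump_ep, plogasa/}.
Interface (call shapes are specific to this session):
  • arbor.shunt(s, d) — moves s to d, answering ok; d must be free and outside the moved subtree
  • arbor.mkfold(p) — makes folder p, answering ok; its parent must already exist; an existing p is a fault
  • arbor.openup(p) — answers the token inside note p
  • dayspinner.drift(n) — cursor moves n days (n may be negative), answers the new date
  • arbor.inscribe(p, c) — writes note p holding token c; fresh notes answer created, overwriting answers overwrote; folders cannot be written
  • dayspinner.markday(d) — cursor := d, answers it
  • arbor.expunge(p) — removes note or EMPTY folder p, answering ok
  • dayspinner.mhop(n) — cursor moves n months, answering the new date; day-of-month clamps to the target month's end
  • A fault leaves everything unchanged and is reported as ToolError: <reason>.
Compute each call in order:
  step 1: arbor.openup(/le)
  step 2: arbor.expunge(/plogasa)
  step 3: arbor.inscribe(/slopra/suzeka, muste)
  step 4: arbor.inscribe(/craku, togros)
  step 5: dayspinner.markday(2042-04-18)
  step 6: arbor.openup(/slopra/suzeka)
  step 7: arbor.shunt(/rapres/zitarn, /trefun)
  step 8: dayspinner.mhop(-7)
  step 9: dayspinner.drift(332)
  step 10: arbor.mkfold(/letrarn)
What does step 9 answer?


Answer: 2042-08-16

Derivation:
Then arbor.openup using p: /le, → pozustump_ep.
Calling arbor.expunge using p: /plogasa, and see ok.
Next I call arbor.inscribe using p: /slopra/suzeka, c: muste, → ToolError: no parent.
Using arbor.inscribe using p: /craku, c: togros, giving overwrote.
Using dayspinner.markday using d: 2042-04-18, giving 2042-04-18.
I use arbor.openup using p: /slopra/suzeka, and get ToolError: not found.
I call arbor.shunt using s: /rapres/zitarn, d: /trefun, → ToolError: not found.
I try dayspinner.mhop using n: -7, → 2041-09-18.
I call dayspinner.drift using n: 332, which returns 2042-08-16.
I use arbor.mkfold using p: /letrarn, → ok.


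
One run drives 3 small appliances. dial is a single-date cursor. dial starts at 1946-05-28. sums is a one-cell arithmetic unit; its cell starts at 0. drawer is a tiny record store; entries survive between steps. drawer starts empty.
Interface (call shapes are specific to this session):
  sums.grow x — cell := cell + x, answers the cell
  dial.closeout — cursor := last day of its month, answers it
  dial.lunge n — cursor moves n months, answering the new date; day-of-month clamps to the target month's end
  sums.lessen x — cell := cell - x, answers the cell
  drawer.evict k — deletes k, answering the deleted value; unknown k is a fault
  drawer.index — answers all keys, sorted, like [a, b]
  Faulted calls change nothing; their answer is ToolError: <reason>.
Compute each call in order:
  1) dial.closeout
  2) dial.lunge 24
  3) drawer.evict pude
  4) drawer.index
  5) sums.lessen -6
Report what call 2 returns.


Answer: 1948-05-31

Derivation:
[in] dial.closeout
= 1946-05-31
[in] dial.lunge n→24
= 1948-05-31
[in] drawer.evict k→pude
= ToolError: no such key pude
[in] drawer.index
= []
[in] sums.lessen x→-6
= 6


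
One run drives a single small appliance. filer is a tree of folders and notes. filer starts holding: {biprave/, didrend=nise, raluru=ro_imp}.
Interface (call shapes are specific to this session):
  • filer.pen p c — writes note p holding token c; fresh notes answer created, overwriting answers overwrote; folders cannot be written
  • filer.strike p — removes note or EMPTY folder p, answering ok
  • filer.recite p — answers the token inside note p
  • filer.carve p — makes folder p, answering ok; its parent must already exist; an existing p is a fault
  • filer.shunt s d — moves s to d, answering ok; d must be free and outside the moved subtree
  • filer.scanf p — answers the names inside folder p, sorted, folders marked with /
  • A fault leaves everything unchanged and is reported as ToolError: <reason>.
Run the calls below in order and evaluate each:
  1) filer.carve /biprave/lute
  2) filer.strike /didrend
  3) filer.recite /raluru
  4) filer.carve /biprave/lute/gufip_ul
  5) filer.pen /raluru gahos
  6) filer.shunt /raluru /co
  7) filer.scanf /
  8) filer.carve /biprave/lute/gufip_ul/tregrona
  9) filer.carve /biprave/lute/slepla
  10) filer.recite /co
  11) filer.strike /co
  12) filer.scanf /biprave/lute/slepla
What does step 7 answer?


Answer: [biprave/, co]

Derivation:
I use filer.carve with p='/biprave/lute', giving ok.
Now I run filer.strike with p='/didrend', and observe ok.
Now I run filer.recite with p='/raluru': ro_imp.
I invoke filer.carve with p='/biprave/lute/gufip_ul', and see ok.
Using filer.pen with p='/raluru', c='gahos': overwrote.
Next I call filer.shunt with s='/raluru', d='/co', and observe ok.
Next I call filer.scanf with p='/', and see [biprave/, co].
I run filer.carve with p='/biprave/lute/gufip_ul/tregrona', → ok.
Calling filer.carve with p='/biprave/lute/slepla': ok.
I use filer.recite with p='/co', → gahos.
Then filer.strike with p='/co': ok.
Then filer.scanf with p='/biprave/lute/slepla', — result: [].


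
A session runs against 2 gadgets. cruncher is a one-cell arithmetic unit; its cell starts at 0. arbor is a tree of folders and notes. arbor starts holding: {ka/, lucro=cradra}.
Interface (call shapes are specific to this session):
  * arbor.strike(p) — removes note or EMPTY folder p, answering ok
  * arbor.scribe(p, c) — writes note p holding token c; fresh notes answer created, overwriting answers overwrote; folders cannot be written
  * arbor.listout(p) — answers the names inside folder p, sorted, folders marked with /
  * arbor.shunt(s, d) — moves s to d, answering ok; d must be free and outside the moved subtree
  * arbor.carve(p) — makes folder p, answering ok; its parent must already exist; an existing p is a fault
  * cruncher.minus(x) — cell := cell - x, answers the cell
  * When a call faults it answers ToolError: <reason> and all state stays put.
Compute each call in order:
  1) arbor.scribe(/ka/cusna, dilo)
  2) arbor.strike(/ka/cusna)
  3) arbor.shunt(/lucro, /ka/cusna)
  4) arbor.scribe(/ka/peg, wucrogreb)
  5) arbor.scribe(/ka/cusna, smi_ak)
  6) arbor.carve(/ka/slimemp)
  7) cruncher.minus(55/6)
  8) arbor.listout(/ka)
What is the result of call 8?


Answer: [cusna, peg, slimemp/]

Derivation:
> scribe /ka/cusna dilo
= created
> strike /ka/cusna
= ok
> shunt /lucro /ka/cusna
= ok
> scribe /ka/peg wucrogreb
= created
> scribe /ka/cusna smi_ak
= overwrote
> carve /ka/slimemp
= ok
> minus 55/6
= -55/6
> listout /ka
= [cusna, peg, slimemp/]


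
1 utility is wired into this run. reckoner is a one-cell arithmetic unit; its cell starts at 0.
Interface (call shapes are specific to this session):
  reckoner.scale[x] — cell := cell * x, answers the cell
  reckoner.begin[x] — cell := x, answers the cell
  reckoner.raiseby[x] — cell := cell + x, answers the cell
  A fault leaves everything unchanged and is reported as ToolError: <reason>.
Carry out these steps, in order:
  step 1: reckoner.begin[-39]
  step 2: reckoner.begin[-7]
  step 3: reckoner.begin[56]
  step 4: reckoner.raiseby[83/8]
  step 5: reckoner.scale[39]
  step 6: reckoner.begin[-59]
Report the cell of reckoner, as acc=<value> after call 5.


Answer: acc=20709/8

Derivation:
>> reckoner.begin(x='-39')
<< -39
>> reckoner.begin(x='-7')
<< -7
>> reckoner.begin(x='56')
<< 56
>> reckoner.raiseby(x='83/8')
<< 531/8
>> reckoner.scale(x='39')
<< 20709/8
>> reckoner.begin(x='-59')
<< -59


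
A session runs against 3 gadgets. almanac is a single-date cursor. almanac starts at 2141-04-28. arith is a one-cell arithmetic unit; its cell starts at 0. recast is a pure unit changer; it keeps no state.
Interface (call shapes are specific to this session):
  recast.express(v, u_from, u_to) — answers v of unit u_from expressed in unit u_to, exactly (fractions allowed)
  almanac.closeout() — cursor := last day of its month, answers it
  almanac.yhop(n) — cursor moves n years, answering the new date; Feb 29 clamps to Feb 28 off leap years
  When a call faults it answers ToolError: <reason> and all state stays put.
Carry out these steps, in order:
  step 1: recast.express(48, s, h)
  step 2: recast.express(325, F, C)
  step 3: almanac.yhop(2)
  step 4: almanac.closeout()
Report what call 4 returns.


I invoke recast.express with 48, s, h, and see 1/75.
Now I run recast.express with 325, F, C, and get 1465/9.
Invoking almanac.yhop with 2, — result: 2143-04-28.
Then almanac.closeout(), and see 2143-04-30.

Answer: 2143-04-30


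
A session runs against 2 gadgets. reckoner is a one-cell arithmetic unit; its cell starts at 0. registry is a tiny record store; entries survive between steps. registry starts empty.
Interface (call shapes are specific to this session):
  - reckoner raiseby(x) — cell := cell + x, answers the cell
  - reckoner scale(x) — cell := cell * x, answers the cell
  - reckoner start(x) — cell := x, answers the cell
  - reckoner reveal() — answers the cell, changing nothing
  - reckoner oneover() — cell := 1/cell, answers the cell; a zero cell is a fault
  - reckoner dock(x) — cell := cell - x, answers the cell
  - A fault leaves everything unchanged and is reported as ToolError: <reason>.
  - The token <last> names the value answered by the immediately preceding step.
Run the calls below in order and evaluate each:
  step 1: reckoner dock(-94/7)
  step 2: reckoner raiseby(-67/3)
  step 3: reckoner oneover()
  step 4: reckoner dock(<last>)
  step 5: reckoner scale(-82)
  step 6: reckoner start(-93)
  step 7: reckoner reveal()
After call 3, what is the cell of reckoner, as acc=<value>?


Answer: acc=-21/187

Derivation:
>> reckoner dock(x: -94/7)
<< 94/7
>> reckoner raiseby(x: -67/3)
<< -187/21
>> reckoner oneover()
<< -21/187
>> reckoner dock(x: <last>)
<< 0
>> reckoner scale(x: -82)
<< 0
>> reckoner start(x: -93)
<< -93
>> reckoner reveal()
<< -93


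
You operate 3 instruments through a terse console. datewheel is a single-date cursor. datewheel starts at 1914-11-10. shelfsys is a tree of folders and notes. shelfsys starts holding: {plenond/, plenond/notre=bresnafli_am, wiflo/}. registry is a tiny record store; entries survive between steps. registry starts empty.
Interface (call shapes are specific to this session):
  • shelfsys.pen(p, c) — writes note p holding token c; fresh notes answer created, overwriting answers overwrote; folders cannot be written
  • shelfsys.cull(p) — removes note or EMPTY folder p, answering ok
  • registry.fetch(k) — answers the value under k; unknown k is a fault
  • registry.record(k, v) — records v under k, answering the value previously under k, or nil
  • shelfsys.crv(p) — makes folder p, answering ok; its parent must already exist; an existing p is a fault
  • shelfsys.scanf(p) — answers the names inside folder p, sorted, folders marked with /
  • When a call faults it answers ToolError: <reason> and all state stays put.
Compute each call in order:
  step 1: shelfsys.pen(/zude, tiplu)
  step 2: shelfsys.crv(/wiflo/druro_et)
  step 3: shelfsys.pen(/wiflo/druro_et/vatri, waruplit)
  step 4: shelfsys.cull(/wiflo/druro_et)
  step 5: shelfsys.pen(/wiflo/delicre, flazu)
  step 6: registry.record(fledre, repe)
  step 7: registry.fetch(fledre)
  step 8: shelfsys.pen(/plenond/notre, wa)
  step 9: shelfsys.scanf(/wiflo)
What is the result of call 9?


Answer: [delicre, druro_et/]

Derivation:
Now I run pen passing p='/zude', c='tiplu', yielding created.
Calling crv passing p='/wiflo/druro_et', and get ok.
I run pen passing p='/wiflo/druro_et/vatri', c='waruplit', and observe created.
I invoke cull passing p='/wiflo/druro_et': ToolError: not empty.
I run pen passing p='/wiflo/delicre', c='flazu', yielding created.
I use record passing k='fledre', v='repe', which returns nil.
Using fetch passing k='fledre': repe.
I run pen passing p='/plenond/notre', c='wa', giving overwrote.
Now I run scanf passing p='/wiflo': [delicre, druro_et/].


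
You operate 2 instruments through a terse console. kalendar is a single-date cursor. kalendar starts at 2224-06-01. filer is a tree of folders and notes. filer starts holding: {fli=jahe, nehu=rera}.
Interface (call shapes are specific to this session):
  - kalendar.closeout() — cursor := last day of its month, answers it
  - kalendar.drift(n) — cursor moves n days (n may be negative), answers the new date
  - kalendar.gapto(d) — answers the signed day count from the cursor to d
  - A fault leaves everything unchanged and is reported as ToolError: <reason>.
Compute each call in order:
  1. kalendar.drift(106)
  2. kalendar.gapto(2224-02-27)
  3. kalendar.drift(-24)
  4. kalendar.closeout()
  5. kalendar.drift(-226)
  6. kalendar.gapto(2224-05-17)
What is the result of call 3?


>> drift(n: 106)
<< 2224-09-15
>> gapto(d: 2224-02-27)
<< -201
>> drift(n: -24)
<< 2224-08-22
>> closeout()
<< 2224-08-31
>> drift(n: -226)
<< 2224-01-18
>> gapto(d: 2224-05-17)
<< 120

Answer: 2224-08-22


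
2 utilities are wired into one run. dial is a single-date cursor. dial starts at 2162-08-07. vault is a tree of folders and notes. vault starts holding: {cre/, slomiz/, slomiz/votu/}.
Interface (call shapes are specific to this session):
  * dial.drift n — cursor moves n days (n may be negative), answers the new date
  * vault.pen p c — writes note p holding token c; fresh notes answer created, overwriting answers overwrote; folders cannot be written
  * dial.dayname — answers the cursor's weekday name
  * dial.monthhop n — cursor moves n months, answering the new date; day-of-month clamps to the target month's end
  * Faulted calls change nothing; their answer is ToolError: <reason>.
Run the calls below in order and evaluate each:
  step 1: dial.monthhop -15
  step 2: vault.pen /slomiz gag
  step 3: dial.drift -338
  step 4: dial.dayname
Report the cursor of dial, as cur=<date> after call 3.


[in] monthhop n='-15'
[out] 2161-05-07
[in] pen p='/slomiz' c='gag'
[out] ToolError: is a directory
[in] drift n='-338'
[out] 2160-06-03
[in] dayname
[out] Tuesday

Answer: cur=2160-06-03
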